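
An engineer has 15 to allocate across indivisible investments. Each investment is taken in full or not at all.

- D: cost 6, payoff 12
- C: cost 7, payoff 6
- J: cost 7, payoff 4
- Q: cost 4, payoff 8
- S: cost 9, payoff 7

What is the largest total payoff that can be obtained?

20

Take D and Q: cost 6 + 4 = 10 ≤ 15, payoff 12 + 8 = 20.
No other feasible combination does better.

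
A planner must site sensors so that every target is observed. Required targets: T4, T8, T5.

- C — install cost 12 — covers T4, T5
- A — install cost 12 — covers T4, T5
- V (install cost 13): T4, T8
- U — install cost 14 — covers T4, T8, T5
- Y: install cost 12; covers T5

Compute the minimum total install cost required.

14

This is a weighted set-cover instance.
U alone covers T4, T8, T5 — every target.
Total install cost: 14.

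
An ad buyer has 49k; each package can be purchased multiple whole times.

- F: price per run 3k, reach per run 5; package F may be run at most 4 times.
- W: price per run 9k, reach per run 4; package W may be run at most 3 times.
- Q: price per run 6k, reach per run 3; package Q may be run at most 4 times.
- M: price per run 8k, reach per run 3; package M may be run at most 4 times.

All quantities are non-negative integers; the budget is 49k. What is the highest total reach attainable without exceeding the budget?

This is a bounded integer knapsack.
4×F, 1×W, 2×Q, and 2×M: price 49 ≤ 49, reach 4·5 + 1·4 + 2·3 + 2·3 = 36.
4×F, 2×W, and 3×Q: price 48 ≤ 49, reach 4·5 + 2·4 + 3·3 = 37.
Best is 37.

37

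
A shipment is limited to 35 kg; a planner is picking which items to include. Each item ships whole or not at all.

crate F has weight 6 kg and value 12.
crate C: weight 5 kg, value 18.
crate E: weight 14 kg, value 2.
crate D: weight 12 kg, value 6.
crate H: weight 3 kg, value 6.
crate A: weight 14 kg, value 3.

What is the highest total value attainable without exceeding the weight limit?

42

Allowing fractional choices, the relaxed optimum would be about 43.9, but items are indivisible.
crate F + crate C + crate H + crate A: weight 6 + 5 + 3 + 14 = 28 ≤ 35, value 12 + 18 + 6 + 3 = 39.
crate F + crate C + crate D + crate H: weight 6 + 5 + 12 + 3 = 26 ≤ 35, value 12 + 18 + 6 + 6 = 42.
crate F + crate C + crate E + crate H: weight 6 + 5 + 14 + 3 = 28 ≤ 35, value 12 + 18 + 2 + 6 = 38.
Best is crate F, crate C, crate D, and crate H with total value 42.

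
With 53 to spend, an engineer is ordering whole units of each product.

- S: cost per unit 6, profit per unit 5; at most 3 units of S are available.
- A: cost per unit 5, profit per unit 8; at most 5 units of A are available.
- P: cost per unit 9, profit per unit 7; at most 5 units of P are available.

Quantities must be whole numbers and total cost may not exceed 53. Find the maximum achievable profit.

62

This is a bounded integer knapsack.
Take 3×S, 5×A, and 1×P: cost 52 ≤ 53, profit 3·5 + 5·8 + 1·7 = 62.
A has the best ratio (8/5) and is taken to its limit of 5; remaining capacity is filled optimally with the others.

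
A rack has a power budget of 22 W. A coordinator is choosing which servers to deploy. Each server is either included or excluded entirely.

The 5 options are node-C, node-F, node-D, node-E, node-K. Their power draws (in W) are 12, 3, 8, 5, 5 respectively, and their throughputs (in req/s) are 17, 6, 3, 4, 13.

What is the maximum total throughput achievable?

This is a 0-1 knapsack instance.
node-C + node-K: power draw 12 + 5 = 17 ≤ 22, throughput 17 + 13 = 30.
node-C + node-F + node-K: power draw 12 + 3 + 5 = 20 ≤ 22, throughput 17 + 6 + 13 = 36.
node-C + node-E + node-K: power draw 12 + 5 + 5 = 22 ≤ 22, throughput 17 + 4 + 13 = 34.
Best is node-C, node-F, and node-K with total throughput 36.

36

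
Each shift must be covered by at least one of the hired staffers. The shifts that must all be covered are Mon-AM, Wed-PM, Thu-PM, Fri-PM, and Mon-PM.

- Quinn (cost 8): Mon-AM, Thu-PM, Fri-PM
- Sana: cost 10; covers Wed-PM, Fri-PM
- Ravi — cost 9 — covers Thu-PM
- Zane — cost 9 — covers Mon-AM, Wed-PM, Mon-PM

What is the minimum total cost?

17

This is an integer covering problem.
Choose Quinn and Zane: together they cover Mon-AM, Wed-PM, Thu-PM, Fri-PM, Mon-PM — every shift.
Total cost: 8 + 9 = 17.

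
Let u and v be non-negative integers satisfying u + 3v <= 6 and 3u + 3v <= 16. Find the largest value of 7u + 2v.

35

Relaxing integrality, the LP optimum is 37.33 at (u,v) = (5.33, 0), which is not an integer point.
(u,v)=(5,0): 1·5+3·0=5≤6, 3·5+3·0=15≤16, objective 35.
(u,v)=(4,0): 1·4+3·0=4≤6, 3·4+3·0=12≤16, objective 28.
Maximum is 35 at (u,v)=(5,0).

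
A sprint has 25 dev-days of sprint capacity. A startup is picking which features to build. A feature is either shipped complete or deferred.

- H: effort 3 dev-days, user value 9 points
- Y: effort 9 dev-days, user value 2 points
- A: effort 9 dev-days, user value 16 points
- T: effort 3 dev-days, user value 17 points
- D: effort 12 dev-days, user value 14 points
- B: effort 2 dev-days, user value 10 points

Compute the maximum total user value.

H + A + T + B: effort 3 + 9 + 3 + 2 = 17 ≤ 25, user value 9 + 16 + 17 + 10 = 52.
H + T + D + B: effort 3 + 3 + 12 + 2 = 20 ≤ 25, user value 9 + 17 + 14 + 10 = 50.
Best is H, A, T, and B with total user value 52.

52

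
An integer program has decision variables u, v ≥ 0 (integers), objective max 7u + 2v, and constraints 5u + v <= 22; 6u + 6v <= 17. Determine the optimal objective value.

14

(u,v)=(2,0): 5·2+1·0=10≤22, 6·2+6·0=12≤17, objective 14.
(u,v)=(1,1): 5·1+1·1=6≤22, 6·1+6·1=12≤17, objective 9.
(u,v)=(1,0): 5·1+1·0=5≤22, 6·1+6·0=6≤17, objective 7.
Maximum is 14 at (u,v)=(2,0).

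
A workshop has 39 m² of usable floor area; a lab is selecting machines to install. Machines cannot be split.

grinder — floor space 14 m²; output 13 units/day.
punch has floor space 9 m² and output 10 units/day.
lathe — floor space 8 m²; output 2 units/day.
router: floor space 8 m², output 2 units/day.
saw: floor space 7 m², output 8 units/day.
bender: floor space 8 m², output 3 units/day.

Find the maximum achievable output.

Treat it as a binary knapsack problem.
grinder + punch + saw + bender: floor space 14 + 9 + 7 + 8 = 38 ≤ 39, output 13 + 10 + 8 + 3 = 34.
grinder + punch + lathe + saw: floor space 14 + 9 + 8 + 7 = 38 ≤ 39, output 13 + 10 + 2 + 8 = 33.
Best is grinder, punch, saw, and bender with total output 34.

34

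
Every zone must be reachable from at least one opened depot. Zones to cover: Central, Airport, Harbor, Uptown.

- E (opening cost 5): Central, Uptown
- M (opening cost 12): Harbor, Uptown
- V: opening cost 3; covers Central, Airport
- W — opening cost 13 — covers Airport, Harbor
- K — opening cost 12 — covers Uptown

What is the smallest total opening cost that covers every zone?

15

This is an integer covering problem.
The greedy cost-per-new-zone heuristic would pick V, E, and M for 20, but a cheaper cover exists.
Choose M and V: together they cover Central, Airport, Harbor, Uptown — every zone.
Total opening cost: 12 + 3 = 15.
No cover costs less than 15.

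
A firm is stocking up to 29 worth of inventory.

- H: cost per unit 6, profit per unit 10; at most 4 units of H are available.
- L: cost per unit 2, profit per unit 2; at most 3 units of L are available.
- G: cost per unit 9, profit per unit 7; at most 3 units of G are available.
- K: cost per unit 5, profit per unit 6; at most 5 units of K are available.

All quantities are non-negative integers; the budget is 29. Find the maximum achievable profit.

This is a bounded integer knapsack.
Take 4×H and 1×K: cost 29 ≤ 29, profit 4·10 + 1·6 = 46.
H has the best ratio (10/6) and is taken to its limit of 4; remaining capacity is filled optimally with the others.

46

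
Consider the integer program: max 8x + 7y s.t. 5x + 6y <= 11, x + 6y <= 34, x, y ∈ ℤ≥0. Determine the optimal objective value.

16

The continuous relaxation peaks at (2.2, 0) with value 17.60; rounding to a feasible lattice point costs some objective.
(x,y)=(2,0): 5·2+6·0=10≤11, 1·2+6·0=2≤34, objective 16.
(x,y)=(1,1): 5·1+6·1=11≤11, 1·1+6·1=7≤34, objective 15.
(x,y)=(1,0): 5·1+6·0=5≤11, 1·1+6·0=1≤34, objective 8.
Maximum is 16 at (x,y)=(2,0).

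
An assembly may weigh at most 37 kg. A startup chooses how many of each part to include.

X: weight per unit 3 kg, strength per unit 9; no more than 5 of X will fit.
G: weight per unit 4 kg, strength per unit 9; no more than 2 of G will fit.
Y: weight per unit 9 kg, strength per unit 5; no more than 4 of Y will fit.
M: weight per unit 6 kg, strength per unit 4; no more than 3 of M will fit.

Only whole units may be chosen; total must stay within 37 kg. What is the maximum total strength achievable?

X has the best ratio (9/3); taking only X gives at most 5×9 = 45 (stopped by the supply cap of 5).
Mixing does better — 5×X, 2×G, and 2×M: weight 35 ≤ 37, strength 5·9 + 2·9 + 2·4 = 71.

71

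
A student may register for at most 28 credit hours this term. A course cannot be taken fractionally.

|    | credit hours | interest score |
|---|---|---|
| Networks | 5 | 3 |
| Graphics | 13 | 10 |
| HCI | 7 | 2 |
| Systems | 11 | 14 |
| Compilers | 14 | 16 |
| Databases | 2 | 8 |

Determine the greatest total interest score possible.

38

Graphics + Systems + Databases: credit hours 13 + 11 + 2 = 26 ≤ 28, interest score 10 + 14 + 8 = 32.
Systems + Compilers + Databases: credit hours 11 + 14 + 2 = 27 ≤ 28, interest score 14 + 16 + 8 = 38.
Systems + Compilers: credit hours 11 + 14 = 25 ≤ 28, interest score 14 + 16 = 30.
Best is Systems, Compilers, and Databases with total interest score 38.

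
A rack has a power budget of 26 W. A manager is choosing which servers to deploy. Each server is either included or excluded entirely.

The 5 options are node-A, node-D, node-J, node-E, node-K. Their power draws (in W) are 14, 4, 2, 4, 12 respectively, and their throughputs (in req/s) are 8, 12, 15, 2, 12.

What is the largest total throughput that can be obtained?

This is a 0-1 knapsack instance.
Allowing fractional choices, the relaxed optimum would be about 43.6, but servers are indivisible.
node-D + node-J + node-K: power draw 4 + 2 + 12 = 18 ≤ 26, throughput 12 + 15 + 12 = 39.
node-A + node-D + node-J + node-E: power draw 14 + 4 + 2 + 4 = 24 ≤ 26, throughput 8 + 12 + 15 + 2 = 37.
node-D + node-J + node-E + node-K: power draw 4 + 2 + 4 + 12 = 22 ≤ 26, throughput 12 + 15 + 2 + 12 = 41.
Best is node-D, node-J, node-E, and node-K with total throughput 41.

41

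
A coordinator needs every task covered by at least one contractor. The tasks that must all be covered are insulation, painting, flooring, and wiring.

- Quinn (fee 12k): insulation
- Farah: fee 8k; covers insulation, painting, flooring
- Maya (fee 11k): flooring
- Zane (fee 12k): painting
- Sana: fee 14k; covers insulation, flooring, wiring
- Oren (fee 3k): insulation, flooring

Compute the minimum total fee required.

The greedy cost-per-new-task heuristic would pick Oren, Farah, and Sana for 25, but a cheaper cover exists.
Choose Farah and Sana: together they cover insulation, painting, flooring, wiring — every task.
Total fee: 8 + 14 = 22.
No cover costs less than 22.

22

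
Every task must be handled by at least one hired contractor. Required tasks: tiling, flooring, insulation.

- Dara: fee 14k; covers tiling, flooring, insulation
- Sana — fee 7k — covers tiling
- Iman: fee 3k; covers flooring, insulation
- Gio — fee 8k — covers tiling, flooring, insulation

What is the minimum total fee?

8

This is an integer covering problem.
Gio alone covers tiling, flooring, insulation — every task.
Total fee: 8.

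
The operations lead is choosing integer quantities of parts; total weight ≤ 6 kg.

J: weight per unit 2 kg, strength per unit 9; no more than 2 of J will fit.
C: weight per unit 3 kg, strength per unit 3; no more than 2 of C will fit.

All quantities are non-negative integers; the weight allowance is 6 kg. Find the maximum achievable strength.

18

2×J: weight 4 ≤ 6, strength 2·9 = 18.
1×J and 1×C: weight 5 ≤ 6, strength 1·9 + 1·3 = 12.
Best is 18.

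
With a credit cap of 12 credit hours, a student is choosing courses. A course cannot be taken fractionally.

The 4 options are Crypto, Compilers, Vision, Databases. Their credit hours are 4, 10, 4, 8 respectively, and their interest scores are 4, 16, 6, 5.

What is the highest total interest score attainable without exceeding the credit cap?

16

Vision + Databases: credit hours 4 + 8 = 12 ≤ 12, interest score 6 + 5 = 11.
Compilers: credit hours 10 ≤ 12, interest score 16.
Best is Compilers with total interest score 16.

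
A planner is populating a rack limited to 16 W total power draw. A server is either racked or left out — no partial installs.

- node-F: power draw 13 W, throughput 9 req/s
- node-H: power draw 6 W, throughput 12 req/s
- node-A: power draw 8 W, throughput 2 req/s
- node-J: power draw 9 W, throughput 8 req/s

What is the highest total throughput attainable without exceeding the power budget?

20

Treat it as a binary knapsack problem.
node-H: power draw 6 ≤ 16, throughput 12.
node-H + node-A: power draw 6 + 8 = 14 ≤ 16, throughput 12 + 2 = 14.
node-H + node-J: power draw 6 + 9 = 15 ≤ 16, throughput 12 + 8 = 20.
Best is node-H and node-J with total throughput 20.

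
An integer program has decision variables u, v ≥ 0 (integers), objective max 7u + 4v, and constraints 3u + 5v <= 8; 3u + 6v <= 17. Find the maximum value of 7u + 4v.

14

Relaxing integrality, the LP optimum is 18.67 at (u,v) = (2.67, 0), which is not an integer point.
(u,v)=(2,0): 3·2+5·0=6≤8, 3·2+6·0=6≤17, objective 14.
(u,v)=(1,1): 3·1+5·1=8≤8, 3·1+6·1=9≤17, objective 11.
(u,v)=(1,0): 3·1+5·0=3≤8, 3·1+6·0=3≤17, objective 7.
The best lattice point is (2,0), giving 14.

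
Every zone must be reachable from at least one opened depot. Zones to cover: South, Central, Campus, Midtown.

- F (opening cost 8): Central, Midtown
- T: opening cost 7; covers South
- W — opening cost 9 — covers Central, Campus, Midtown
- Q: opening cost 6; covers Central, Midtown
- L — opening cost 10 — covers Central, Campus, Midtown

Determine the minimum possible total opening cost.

Choose T and W: together they cover South, Central, Campus, Midtown — every zone.
Total opening cost: 7 + 9 = 16.
No cover costs less than 16.

16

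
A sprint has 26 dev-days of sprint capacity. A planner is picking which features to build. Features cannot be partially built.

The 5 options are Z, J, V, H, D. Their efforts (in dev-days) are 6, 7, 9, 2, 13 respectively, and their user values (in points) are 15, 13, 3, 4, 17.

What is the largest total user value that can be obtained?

This is an integer program with binary decision variables.
Allowing fractional choices, the relaxed optimum would be about 46.4, but features are indivisible.
Z + H + D: effort 6 + 2 + 13 = 21 ≤ 26, user value 15 + 4 + 17 = 36.
Z + J + V + H: effort 6 + 7 + 9 + 2 = 24 ≤ 26, user value 15 + 13 + 3 + 4 = 35.
Z + J + D: effort 6 + 7 + 13 = 26 ≤ 26, user value 15 + 13 + 17 = 45.
Best is Z, J, and D with total user value 45.

45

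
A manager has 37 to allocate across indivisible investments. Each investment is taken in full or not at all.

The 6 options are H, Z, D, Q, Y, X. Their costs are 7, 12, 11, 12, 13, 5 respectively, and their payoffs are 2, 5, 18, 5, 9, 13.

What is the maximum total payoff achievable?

Allowing fractional choices, the relaxed optimum would be about 43.3, but investments are indivisible.
H + D + Y + X: cost 7 + 11 + 13 + 5 = 36 ≤ 37, payoff 2 + 18 + 9 + 13 = 42.
D + Y + X: cost 11 + 13 + 5 = 29 ≤ 37, payoff 18 + 9 + 13 = 40.
H + Z + D + X: cost 7 + 12 + 11 + 5 = 35 ≤ 37, payoff 2 + 5 + 18 + 13 = 38.
Best is H, D, Y, and X with total payoff 42.

42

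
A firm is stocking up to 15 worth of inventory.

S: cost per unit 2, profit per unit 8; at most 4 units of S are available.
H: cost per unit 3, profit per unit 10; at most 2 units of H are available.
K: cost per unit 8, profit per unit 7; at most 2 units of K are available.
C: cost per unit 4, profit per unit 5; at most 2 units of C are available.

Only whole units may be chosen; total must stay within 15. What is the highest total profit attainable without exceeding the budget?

This is a bounded integer knapsack.
Take 4×S and 2×H: cost 14 ≤ 15, profit 4·8 + 2·10 = 52.
S has the best ratio (8/2) and is taken to its limit of 4; remaining capacity is filled optimally with the others.

52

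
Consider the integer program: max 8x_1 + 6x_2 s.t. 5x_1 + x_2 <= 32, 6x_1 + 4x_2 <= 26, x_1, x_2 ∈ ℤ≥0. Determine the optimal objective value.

Relaxing integrality, the LP optimum is 39.00 at (x_1,x_2) = (0, 6.5), which is not an integer point.
(x_1,x_2)=(1,5): 5·1+1·5=10≤32, 6·1+4·5=26≤26, objective 38.
(x_1,x_2)=(0,6): 5·0+1·6=6≤32, 6·0+4·6=24≤26, objective 36.
(x_1,x_2)=(1,4): 5·1+1·4=9≤32, 6·1+4·4=22≤26, objective 32.
Maximum is 38 at (x_1,x_2)=(1,5).

38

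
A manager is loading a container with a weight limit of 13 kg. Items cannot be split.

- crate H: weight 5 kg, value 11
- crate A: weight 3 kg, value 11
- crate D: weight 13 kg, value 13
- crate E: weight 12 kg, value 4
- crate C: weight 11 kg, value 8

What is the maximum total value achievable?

22

crate H + crate A: weight 5 + 3 = 8 ≤ 13, value 11 + 11 = 22.
crate D: weight 13 ≤ 13, value 13.
Best is crate H and crate A with total value 22.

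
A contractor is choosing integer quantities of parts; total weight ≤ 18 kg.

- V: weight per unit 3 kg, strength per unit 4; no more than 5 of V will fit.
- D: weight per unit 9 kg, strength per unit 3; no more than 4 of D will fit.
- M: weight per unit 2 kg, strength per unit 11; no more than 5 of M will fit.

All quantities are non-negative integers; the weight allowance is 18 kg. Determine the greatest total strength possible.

63

This is a bounded integer knapsack.
2×V and 5×M: weight 16 ≤ 18, strength 2·4 + 5·11 = 63.
1×V and 5×M: weight 13 ≤ 18, strength 1·4 + 5·11 = 59.
Best is 63.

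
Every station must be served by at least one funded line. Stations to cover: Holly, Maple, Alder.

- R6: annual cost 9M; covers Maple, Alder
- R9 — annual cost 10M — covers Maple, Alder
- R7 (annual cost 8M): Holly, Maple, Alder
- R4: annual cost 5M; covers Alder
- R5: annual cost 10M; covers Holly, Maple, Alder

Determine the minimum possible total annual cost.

8

R7 alone covers Holly, Maple, Alder — every station.
Total annual cost: 8.
No cover costs less than 8.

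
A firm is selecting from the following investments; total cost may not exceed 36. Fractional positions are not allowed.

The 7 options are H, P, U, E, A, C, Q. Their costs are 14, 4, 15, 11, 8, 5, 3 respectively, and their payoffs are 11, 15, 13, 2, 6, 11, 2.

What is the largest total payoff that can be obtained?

Take P, U, A, C, and Q: cost 4 + 15 + 8 + 5 + 3 = 35 ≤ 36, payoff 15 + 13 + 6 + 11 + 2 = 47.
No other feasible combination does better.

47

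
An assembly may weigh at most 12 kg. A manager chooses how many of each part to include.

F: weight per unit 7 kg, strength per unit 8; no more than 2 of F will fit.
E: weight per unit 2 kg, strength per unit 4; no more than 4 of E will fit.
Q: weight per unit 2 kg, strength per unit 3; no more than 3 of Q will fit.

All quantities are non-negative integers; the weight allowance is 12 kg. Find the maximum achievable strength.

22

Take 4×E and 2×Q: weight 12 ≤ 12, strength 4·4 + 2·3 = 22.
E has the best ratio (4/2) and is taken to its limit of 4; remaining capacity is filled optimally with the others.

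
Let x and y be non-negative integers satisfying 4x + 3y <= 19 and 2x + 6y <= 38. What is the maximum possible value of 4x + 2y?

The continuous relaxation peaks at (4.75, 0) with value 19.00; rounding to a feasible lattice point costs some objective.
(x,y)=(4,1): 4·4+3·1=19≤19, 2·4+6·1=14≤38, objective 18.
(x,y)=(4,0): 4·4+3·0=16≤19, 2·4+6·0=8≤38, objective 16.
(x,y)=(3,2): 4·3+3·2=18≤19, 2·3+6·2=18≤38, objective 16.
The best lattice point is (4,1), giving 18.

18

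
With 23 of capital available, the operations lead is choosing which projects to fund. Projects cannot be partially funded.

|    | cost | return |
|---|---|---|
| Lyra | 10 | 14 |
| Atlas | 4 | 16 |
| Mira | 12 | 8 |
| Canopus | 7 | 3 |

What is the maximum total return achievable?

Allowing fractional choices, the relaxed optimum would be about 36.0, but projects are indivisible.
Atlas + Mira + Canopus: cost 4 + 12 + 7 = 23 ≤ 23, return 16 + 8 + 3 = 27.
Lyra + Atlas: cost 10 + 4 = 14 ≤ 23, return 14 + 16 = 30.
Lyra + Atlas + Canopus: cost 10 + 4 + 7 = 21 ≤ 23, return 14 + 16 + 3 = 33.
Best is Lyra, Atlas, and Canopus with total return 33.

33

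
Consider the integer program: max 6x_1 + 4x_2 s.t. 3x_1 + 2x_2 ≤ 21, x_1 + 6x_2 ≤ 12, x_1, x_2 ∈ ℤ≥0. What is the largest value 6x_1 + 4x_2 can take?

(x_1,x_2)=(7,0): 3·7+2·0=21≤21, 1·7+6·0=7≤12, objective 42.
(x_1,x_2)=(6,1): 3·6+2·1=20≤21, 1·6+6·1=12≤12, objective 40.
(x_1,x_2)=(6,0): 3·6+2·0=18≤21, 1·6+6·0=6≤12, objective 36.
Maximum is 42 at (x_1,x_2)=(7,0).

42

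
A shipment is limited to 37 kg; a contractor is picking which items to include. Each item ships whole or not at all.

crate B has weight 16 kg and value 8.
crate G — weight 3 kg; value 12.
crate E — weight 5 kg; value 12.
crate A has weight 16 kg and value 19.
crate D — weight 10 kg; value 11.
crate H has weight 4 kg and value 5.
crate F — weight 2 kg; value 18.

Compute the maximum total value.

This is a 0-1 knapsack instance.
crate G + crate E + crate A + crate D + crate F: weight 3 + 5 + 16 + 10 + 2 = 36 ≤ 37, value 12 + 12 + 19 + 11 + 18 = 72.
crate G + crate E + crate A + crate H + crate F: weight 3 + 5 + 16 + 4 + 2 = 30 ≤ 37, value 12 + 12 + 19 + 5 + 18 = 66.
Best is crate G, crate E, crate A, crate D, and crate F with total value 72.

72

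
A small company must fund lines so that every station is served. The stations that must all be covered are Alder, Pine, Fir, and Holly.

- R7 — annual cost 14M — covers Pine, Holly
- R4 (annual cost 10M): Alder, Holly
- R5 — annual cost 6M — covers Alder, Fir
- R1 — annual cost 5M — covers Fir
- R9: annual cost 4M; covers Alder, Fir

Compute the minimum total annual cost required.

Choose R7 and R9: together they cover Alder, Pine, Fir, Holly — every station.
Total annual cost: 14 + 4 = 18.
No cover costs less than 18.

18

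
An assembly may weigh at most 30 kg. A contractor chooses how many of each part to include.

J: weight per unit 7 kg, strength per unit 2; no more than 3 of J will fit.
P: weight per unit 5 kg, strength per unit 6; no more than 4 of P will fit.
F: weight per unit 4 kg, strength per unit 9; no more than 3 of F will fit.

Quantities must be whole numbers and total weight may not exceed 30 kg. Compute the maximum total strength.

45

F has the best ratio (9/4); taking only F gives at most 3×9 = 27 (stopped by the supply cap of 3).
Mixing does better — 3×P and 3×F: weight 27 ≤ 30, strength 3·6 + 3·9 = 45.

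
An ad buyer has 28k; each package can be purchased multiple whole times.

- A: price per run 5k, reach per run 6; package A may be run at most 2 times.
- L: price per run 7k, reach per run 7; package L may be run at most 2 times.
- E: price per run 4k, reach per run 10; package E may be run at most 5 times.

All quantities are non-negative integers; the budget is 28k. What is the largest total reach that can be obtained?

E has the best ratio (10/4); taking only E gives at most 5×10 = 50 (stopped by the supply cap of 5).
Mixing does better — 1×L and 5×E: price 27 ≤ 28, reach 1·7 + 5·10 = 57.

57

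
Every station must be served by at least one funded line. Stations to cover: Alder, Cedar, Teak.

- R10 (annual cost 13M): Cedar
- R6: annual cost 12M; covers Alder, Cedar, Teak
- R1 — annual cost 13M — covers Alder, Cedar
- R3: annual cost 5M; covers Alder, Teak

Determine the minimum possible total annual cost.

This is an integer covering problem.
The greedy cost-per-new-station heuristic would pick R3 and R6 for 17, but a cheaper cover exists.
R6 alone covers Alder, Cedar, Teak — every station.
Total annual cost: 12.
No cover costs less than 12.

12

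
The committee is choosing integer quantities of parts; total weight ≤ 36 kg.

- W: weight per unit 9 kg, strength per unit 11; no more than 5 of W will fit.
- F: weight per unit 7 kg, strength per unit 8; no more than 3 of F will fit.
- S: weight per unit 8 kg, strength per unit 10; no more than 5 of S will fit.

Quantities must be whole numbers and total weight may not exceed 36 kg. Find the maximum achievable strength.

This is a bounded integer knapsack.
Take 4×W: weight 36 ≤ 36, strength 4·11 = 44.
No other integer combination yields more.

44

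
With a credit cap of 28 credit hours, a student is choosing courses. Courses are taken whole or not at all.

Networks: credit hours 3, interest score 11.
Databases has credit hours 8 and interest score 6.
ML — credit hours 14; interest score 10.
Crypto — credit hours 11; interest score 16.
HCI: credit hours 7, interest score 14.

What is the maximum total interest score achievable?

Take Networks, Crypto, and HCI: credit hours 3 + 11 + 7 = 21 ≤ 28, interest score 11 + 16 + 14 = 41.
No other feasible combination does better.

41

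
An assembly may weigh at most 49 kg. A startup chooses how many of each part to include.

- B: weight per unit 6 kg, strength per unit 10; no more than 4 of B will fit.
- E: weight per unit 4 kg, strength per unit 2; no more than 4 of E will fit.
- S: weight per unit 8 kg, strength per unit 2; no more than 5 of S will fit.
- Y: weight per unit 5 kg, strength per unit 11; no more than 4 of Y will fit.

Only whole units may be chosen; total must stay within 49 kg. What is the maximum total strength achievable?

86

Take 4×B, 1×E, and 4×Y: weight 48 ≤ 49, strength 4·10 + 1·2 + 4·11 = 86.
Y has the best ratio (11/5) and is taken to its limit of 4; remaining capacity is filled optimally with the others.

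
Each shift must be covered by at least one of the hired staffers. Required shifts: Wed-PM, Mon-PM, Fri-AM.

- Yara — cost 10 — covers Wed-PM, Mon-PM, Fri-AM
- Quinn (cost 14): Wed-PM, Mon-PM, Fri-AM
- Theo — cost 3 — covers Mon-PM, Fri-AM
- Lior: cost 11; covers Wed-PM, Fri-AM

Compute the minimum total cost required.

This is an integer covering problem.
The greedy cost-per-new-shift heuristic would pick Theo and Yara for 13, but a cheaper cover exists.
Yara alone covers Wed-PM, Mon-PM, Fri-AM — every shift.
Total cost: 10.
No cover costs less than 10.

10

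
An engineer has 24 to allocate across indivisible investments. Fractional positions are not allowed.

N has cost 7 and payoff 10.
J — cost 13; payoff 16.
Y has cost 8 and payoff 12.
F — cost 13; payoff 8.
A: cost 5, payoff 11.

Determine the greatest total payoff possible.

Take N, Y, and A: cost 7 + 8 + 5 = 20 ≤ 24, payoff 10 + 12 + 11 = 33.
No other feasible combination does better.

33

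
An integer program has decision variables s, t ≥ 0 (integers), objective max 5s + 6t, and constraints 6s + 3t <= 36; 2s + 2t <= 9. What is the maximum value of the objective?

The continuous relaxation peaks at (0, 4.5) with value 27.00; rounding to a feasible lattice point costs some objective.
(s,t)=(0,4): 6·0+3·4=12≤36, 2·0+2·4=8≤9, objective 24.
(s,t)=(1,3): 6·1+3·3=15≤36, 2·1+2·3=8≤9, objective 23.
(s,t)=(0,3): 6·0+3·3=9≤36, 2·0+2·3=6≤9, objective 18.
No feasible integer point exceeds 24.

24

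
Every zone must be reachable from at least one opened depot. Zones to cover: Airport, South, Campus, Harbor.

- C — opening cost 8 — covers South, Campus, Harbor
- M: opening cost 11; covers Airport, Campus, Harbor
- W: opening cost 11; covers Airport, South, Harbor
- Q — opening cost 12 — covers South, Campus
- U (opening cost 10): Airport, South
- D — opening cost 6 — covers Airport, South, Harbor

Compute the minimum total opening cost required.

Choose C and D: together they cover Airport, South, Campus, Harbor — every zone.
Total opening cost: 8 + 6 = 14.
No cover costs less than 14.

14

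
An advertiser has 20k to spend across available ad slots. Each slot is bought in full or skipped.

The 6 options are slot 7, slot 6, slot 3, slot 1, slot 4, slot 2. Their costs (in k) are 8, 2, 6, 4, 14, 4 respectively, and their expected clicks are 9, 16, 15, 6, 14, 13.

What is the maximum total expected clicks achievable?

53

This is an integer program with binary decision variables.
Take slot 7, slot 6, slot 3, and slot 2: cost 8 + 2 + 6 + 4 = 20 ≤ 20, expected clicks 9 + 16 + 15 + 13 = 53.
No other feasible combination does better.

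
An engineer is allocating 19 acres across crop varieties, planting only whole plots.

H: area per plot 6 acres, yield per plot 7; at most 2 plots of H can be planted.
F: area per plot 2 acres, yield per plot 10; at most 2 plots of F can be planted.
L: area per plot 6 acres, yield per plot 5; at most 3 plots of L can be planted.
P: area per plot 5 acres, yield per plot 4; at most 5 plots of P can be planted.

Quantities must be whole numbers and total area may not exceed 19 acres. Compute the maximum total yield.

Take 2×H and 2×F: area 16 ≤ 19, yield 2·7 + 2·10 = 34.
F has the best ratio (10/2) and is taken to its limit of 2; remaining capacity is filled optimally with the others.

34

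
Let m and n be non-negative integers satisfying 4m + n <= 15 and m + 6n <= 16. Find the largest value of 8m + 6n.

Relaxing integrality, the LP optimum is 38.52 at (m,n) = (3.22, 2.13), which is not an integer point.
(m,n)=(3,2) is feasible, giving 36.
(m,n)=(3,1) is feasible, giving 30.
(m,n)=(2,2) is feasible, giving 28.
No feasible integer point exceeds 36.

36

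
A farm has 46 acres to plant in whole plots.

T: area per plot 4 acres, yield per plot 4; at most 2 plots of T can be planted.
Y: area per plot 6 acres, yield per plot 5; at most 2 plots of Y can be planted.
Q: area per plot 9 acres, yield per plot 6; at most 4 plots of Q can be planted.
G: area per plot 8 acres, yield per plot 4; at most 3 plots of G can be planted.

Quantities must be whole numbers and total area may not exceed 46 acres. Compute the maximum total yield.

34

This is a bounded integer knapsack.
Take 2×T, 2×Y, 2×Q, and 1×G: area 46 ≤ 46, yield 2·4 + 2·5 + 2·6 + 1·4 = 34.
T has the best ratio (4/4) and is taken to its limit of 2; remaining capacity is filled optimally with the others.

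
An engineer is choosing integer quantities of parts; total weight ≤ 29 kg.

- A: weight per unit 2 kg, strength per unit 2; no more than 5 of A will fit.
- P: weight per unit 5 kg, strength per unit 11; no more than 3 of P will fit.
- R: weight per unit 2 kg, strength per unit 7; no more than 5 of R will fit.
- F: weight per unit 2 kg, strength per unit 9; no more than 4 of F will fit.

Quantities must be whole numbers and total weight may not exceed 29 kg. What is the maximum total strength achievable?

F has the best ratio (9/2); taking only F gives at most 4×9 = 36 (stopped by the supply cap of 4).
Mixing does better — 2×P, 5×R, and 4×F: weight 28 ≤ 29, strength 2·11 + 5·7 + 4·9 = 93.

93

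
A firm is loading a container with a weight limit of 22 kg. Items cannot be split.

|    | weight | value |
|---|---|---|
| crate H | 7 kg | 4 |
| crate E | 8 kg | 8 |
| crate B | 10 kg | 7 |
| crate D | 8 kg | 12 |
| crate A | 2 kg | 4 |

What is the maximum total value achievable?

24

crate B + crate D + crate A: weight 10 + 8 + 2 = 20 ≤ 22, value 7 + 12 + 4 = 23.
crate E + crate D + crate A: weight 8 + 8 + 2 = 18 ≤ 22, value 8 + 12 + 4 = 24.
crate E + crate D: weight 8 + 8 = 16 ≤ 22, value 8 + 12 = 20.
Best is crate E, crate D, and crate A with total value 24.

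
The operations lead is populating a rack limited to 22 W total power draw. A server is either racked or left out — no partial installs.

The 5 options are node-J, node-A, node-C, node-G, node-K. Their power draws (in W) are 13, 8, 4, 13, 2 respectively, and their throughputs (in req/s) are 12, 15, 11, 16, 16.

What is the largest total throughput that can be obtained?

Allowing fractional choices, the relaxed optimum would be about 51.8, but servers are indivisible.
node-A + node-C + node-K: power draw 8 + 4 + 2 = 14 ≤ 22, throughput 15 + 11 + 16 = 42.
node-J + node-C + node-K: power draw 13 + 4 + 2 = 19 ≤ 22, throughput 12 + 11 + 16 = 39.
node-C + node-G + node-K: power draw 4 + 13 + 2 = 19 ≤ 22, throughput 11 + 16 + 16 = 43.
Best is node-C, node-G, and node-K with total throughput 43.

43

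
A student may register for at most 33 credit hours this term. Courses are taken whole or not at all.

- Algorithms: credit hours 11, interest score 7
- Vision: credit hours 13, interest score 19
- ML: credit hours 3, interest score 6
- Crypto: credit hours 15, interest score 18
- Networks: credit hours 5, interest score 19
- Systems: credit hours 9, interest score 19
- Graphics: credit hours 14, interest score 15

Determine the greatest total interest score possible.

63

Vision + ML + Networks + Systems: credit hours 13 + 3 + 5 + 9 = 30 ≤ 33, interest score 19 + 6 + 19 + 19 = 63.
ML + Crypto + Networks + Systems: credit hours 3 + 15 + 5 + 9 = 32 ≤ 33, interest score 6 + 18 + 19 + 19 = 62.
Best is Vision, ML, Networks, and Systems with total interest score 63.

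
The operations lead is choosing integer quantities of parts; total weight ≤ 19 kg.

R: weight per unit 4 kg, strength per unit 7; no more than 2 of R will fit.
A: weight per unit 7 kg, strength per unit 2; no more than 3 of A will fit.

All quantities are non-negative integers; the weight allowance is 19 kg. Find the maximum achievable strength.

16

R has the best ratio (7/4); taking only R gives at most 2×7 = 14 (stopped by the supply cap of 2).
Mixing does better — 2×R and 1×A: weight 15 ≤ 19, strength 2·7 + 1·2 = 16.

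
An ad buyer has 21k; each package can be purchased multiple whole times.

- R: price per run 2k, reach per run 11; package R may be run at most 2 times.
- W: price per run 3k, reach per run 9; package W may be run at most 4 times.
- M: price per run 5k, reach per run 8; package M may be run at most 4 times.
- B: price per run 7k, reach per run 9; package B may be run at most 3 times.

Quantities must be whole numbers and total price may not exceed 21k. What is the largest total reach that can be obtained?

66

R has the best ratio (11/2); taking only R gives at most 2×11 = 22 (stopped by the supply cap of 2).
Mixing does better — 2×R, 4×W, and 1×M: price 21 ≤ 21, reach 2·11 + 4·9 + 1·8 = 66.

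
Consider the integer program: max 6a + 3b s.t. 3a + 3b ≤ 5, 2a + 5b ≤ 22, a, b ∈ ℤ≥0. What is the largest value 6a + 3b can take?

6

The continuous relaxation peaks at (1.67, 0) with value 10.00; rounding to a feasible lattice point costs some objective.
(a,b)=(1,0) is feasible, giving 6.
(a,b)=(0,1) is feasible, giving 3.
(a,b)=(0,0) is feasible, giving 0.
The best lattice point is (1,0), giving 6.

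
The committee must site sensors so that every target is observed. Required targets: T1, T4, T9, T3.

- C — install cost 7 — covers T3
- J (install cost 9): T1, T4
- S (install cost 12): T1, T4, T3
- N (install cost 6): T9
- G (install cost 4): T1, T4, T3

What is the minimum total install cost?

10

This is an integer covering problem.
Choose N and G: together they cover T1, T4, T9, T3 — every target.
Total install cost: 6 + 4 = 10.
No cover costs less than 10.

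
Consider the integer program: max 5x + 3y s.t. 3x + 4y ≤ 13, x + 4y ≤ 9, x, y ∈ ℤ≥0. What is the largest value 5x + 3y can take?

Relaxing integrality, the LP optimum is 21.67 at (x,y) = (4.33, 0), which is not an integer point.
(x,y)=(4,0): 3·4+4·0=12≤13, 1·4+4·0=4≤9, objective 20.
(x,y)=(3,1): 3·3+4·1=13≤13, 1·3+4·1=7≤9, objective 18.
(x,y)=(3,0): 3·3+4·0=9≤13, 1·3+4·0=3≤9, objective 15.
Maximum is 20 at (x,y)=(4,0).

20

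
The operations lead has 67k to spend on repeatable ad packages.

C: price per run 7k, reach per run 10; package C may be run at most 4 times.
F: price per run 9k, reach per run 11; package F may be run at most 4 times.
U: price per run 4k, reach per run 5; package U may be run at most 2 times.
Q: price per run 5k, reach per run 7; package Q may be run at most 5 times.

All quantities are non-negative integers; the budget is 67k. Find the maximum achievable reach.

This is a bounded integer knapsack.
C has the best ratio (10/7); taking only C gives at most 4×10 = 40 (stopped by the supply cap of 4).
Mixing does better — 4×C, 1×F, 1×U, and 5×Q: price 66 ≤ 67, reach 4·10 + 1·11 + 1·5 + 5·7 = 91.

91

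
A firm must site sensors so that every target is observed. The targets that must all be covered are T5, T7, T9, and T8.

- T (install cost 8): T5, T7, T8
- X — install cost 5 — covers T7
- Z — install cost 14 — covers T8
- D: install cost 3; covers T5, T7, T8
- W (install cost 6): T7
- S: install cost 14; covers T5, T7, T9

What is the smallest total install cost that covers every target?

This is a weighted set-cover instance.
Choose D and S: together they cover T5, T7, T9, T8 — every target.
Total install cost: 3 + 14 = 17.

17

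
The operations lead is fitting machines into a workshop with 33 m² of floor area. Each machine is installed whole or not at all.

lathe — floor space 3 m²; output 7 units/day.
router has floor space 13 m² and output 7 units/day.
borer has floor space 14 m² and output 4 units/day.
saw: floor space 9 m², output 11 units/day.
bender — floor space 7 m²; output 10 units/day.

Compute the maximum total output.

35

This is an integer program with binary decision variables.
lathe + saw + bender: floor space 3 + 9 + 7 = 19 ≤ 33, output 7 + 11 + 10 = 28.
lathe + router + saw + bender: floor space 3 + 13 + 9 + 7 = 32 ≤ 33, output 7 + 7 + 11 + 10 = 35.
lathe + borer + saw + bender: floor space 3 + 14 + 9 + 7 = 33 ≤ 33, output 7 + 4 + 11 + 10 = 32.
Best is lathe, router, saw, and bender with total output 35.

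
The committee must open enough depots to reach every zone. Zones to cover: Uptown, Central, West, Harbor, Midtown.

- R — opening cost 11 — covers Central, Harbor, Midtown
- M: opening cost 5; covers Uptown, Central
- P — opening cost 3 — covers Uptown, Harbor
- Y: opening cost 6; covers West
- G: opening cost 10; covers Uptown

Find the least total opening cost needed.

20

The greedy cost-per-new-zone heuristic would pick P, M, Y, and R for 25, but a cheaper cover exists.
Choose R, P, and Y: together they cover Uptown, Central, West, Harbor, Midtown — every zone.
Total opening cost: 11 + 3 + 6 = 20.
No cover costs less than 20.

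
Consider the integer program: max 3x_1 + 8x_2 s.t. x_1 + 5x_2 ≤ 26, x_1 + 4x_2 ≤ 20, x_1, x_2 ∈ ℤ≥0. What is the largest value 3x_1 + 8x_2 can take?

(x_1,x_2)=(20,0): 1·20+5·0=20≤26, 1·20+4·0=20≤20, objective 60.
(x_1,x_2)=(19,0): 1·19+5·0=19≤26, 1·19+4·0=19≤20, objective 57.
No feasible integer point exceeds 60.

60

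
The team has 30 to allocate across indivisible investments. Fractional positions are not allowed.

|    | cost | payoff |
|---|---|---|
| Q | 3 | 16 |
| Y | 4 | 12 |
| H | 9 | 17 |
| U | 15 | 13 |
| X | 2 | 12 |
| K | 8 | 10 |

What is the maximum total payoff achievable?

Allowing fractional choices, the relaxed optimum would be about 70.5, but investments are indivisible.
Q + Y + H + X + K: cost 3 + 4 + 9 + 2 + 8 = 26 ≤ 30, payoff 16 + 12 + 17 + 12 + 10 = 67.
Q + Y + H + X: cost 3 + 4 + 9 + 2 = 18 ≤ 30, payoff 16 + 12 + 17 + 12 = 57.
Q + H + U + X: cost 3 + 9 + 15 + 2 = 29 ≤ 30, payoff 16 + 17 + 13 + 12 = 58.
Best is Q, Y, H, X, and K with total payoff 67.

67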